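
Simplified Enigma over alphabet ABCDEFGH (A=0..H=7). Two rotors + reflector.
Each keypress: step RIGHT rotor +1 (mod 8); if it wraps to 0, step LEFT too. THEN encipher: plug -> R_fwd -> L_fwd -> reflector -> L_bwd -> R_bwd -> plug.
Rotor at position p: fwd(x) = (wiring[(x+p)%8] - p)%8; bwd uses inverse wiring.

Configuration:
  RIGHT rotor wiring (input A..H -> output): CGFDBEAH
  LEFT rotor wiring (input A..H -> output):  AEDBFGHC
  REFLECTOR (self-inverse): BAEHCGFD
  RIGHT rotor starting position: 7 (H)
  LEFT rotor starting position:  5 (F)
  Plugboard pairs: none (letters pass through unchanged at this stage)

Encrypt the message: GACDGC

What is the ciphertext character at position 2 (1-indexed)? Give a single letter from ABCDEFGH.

Char 1 ('G'): step: R->0, L->6 (L advanced); G->plug->G->R->A->L->B->refl->A->L'->H->R'->H->plug->H
Char 2 ('A'): step: R->1, L=6; A->plug->A->R->F->L->D->refl->H->L'->G->R'->G->plug->G

G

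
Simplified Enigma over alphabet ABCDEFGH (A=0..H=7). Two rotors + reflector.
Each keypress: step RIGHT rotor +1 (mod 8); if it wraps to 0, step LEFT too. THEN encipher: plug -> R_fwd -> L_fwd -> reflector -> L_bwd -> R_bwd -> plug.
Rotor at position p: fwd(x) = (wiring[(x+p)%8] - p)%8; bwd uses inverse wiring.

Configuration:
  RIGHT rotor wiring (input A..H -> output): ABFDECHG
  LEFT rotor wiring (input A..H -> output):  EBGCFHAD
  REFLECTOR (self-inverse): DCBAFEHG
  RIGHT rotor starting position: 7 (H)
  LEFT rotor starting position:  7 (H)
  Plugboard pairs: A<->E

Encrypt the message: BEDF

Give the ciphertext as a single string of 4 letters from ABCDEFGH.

Answer: DBFH

Derivation:
Char 1 ('B'): step: R->0, L->0 (L advanced); B->plug->B->R->B->L->B->refl->C->L'->D->R'->D->plug->D
Char 2 ('E'): step: R->1, L=0; E->plug->A->R->A->L->E->refl->F->L'->E->R'->B->plug->B
Char 3 ('D'): step: R->2, L=0; D->plug->D->R->A->L->E->refl->F->L'->E->R'->F->plug->F
Char 4 ('F'): step: R->3, L=0; F->plug->F->R->F->L->H->refl->G->L'->C->R'->H->plug->H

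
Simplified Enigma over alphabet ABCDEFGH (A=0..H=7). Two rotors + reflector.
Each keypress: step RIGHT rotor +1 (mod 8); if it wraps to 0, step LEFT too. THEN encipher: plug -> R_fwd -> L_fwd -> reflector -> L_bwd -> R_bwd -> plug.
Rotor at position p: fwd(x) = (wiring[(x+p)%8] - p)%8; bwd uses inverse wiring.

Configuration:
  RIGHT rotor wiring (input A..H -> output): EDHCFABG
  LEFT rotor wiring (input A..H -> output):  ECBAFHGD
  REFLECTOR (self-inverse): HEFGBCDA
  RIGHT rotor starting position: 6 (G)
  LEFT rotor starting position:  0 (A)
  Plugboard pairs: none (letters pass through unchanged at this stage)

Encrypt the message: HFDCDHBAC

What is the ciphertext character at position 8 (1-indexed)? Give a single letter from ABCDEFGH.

Char 1 ('H'): step: R->7, L=0; H->plug->H->R->C->L->B->refl->E->L'->A->R'->D->plug->D
Char 2 ('F'): step: R->0, L->1 (L advanced); F->plug->F->R->A->L->B->refl->E->L'->D->R'->B->plug->B
Char 3 ('D'): step: R->1, L=1; D->plug->D->R->E->L->G->refl->D->L'->H->R'->E->plug->E
Char 4 ('C'): step: R->2, L=1; C->plug->C->R->D->L->E->refl->B->L'->A->R'->B->plug->B
Char 5 ('D'): step: R->3, L=1; D->plug->D->R->G->L->C->refl->F->L'->F->R'->C->plug->C
Char 6 ('H'): step: R->4, L=1; H->plug->H->R->G->L->C->refl->F->L'->F->R'->C->plug->C
Char 7 ('B'): step: R->5, L=1; B->plug->B->R->E->L->G->refl->D->L'->H->R'->D->plug->D
Char 8 ('A'): step: R->6, L=1; A->plug->A->R->D->L->E->refl->B->L'->A->R'->B->plug->B

B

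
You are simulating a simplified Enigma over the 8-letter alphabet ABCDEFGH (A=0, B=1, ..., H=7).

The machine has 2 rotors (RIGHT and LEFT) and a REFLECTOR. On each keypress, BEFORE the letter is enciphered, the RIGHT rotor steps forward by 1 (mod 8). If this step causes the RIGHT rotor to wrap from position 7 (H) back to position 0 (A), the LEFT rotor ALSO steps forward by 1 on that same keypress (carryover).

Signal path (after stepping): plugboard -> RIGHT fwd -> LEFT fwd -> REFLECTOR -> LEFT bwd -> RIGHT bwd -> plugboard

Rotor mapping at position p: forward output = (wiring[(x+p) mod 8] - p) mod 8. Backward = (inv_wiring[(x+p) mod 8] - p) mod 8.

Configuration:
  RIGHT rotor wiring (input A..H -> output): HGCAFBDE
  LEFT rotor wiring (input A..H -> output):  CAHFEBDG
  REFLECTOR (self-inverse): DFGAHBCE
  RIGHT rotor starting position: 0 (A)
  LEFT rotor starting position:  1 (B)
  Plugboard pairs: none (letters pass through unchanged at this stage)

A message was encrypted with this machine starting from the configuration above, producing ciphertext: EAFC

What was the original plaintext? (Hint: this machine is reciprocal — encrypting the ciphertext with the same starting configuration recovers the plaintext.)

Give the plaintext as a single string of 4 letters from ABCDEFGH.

Char 1 ('E'): step: R->1, L=1; E->plug->E->R->A->L->H->refl->E->L'->C->R'->F->plug->F
Char 2 ('A'): step: R->2, L=1; A->plug->A->R->A->L->H->refl->E->L'->C->R'->F->plug->F
Char 3 ('F'): step: R->3, L=1; F->plug->F->R->E->L->A->refl->D->L'->D->R'->G->plug->G
Char 4 ('C'): step: R->4, L=1; C->plug->C->R->H->L->B->refl->F->L'->G->R'->G->plug->G

Answer: FFGG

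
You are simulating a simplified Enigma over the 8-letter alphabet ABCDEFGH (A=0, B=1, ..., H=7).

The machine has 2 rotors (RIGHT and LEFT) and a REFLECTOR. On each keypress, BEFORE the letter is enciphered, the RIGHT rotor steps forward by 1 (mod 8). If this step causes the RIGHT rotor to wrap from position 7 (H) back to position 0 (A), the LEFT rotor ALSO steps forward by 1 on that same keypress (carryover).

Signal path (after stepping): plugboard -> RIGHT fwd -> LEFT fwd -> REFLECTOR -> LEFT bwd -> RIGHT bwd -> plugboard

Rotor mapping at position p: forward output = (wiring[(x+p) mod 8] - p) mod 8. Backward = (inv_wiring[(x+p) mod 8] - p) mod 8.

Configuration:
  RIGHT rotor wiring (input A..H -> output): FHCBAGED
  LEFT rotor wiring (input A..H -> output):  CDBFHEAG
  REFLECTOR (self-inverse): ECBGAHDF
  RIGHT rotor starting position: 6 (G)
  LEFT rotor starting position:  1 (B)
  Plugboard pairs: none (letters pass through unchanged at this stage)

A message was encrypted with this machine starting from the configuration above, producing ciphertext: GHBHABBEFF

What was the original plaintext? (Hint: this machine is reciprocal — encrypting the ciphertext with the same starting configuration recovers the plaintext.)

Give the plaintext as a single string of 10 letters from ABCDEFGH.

Char 1 ('G'): step: R->7, L=1; G->plug->G->R->H->L->B->refl->C->L'->A->R'->C->plug->C
Char 2 ('H'): step: R->0, L->2 (L advanced); H->plug->H->R->D->L->C->refl->B->L'->H->R'->B->plug->B
Char 3 ('B'): step: R->1, L=2; B->plug->B->R->B->L->D->refl->G->L'->E->R'->H->plug->H
Char 4 ('H'): step: R->2, L=2; H->plug->H->R->F->L->E->refl->A->L'->G->R'->C->plug->C
Char 5 ('A'): step: R->3, L=2; A->plug->A->R->G->L->A->refl->E->L'->F->R'->B->plug->B
Char 6 ('B'): step: R->4, L=2; B->plug->B->R->C->L->F->refl->H->L'->A->R'->C->plug->C
Char 7 ('B'): step: R->5, L=2; B->plug->B->R->H->L->B->refl->C->L'->D->R'->H->plug->H
Char 8 ('E'): step: R->6, L=2; E->plug->E->R->E->L->G->refl->D->L'->B->R'->D->plug->D
Char 9 ('F'): step: R->7, L=2; F->plug->F->R->B->L->D->refl->G->L'->E->R'->A->plug->A
Char 10 ('F'): step: R->0, L->3 (L advanced); F->plug->F->R->G->L->A->refl->E->L'->B->R'->D->plug->D

Answer: CBHCBCHDAD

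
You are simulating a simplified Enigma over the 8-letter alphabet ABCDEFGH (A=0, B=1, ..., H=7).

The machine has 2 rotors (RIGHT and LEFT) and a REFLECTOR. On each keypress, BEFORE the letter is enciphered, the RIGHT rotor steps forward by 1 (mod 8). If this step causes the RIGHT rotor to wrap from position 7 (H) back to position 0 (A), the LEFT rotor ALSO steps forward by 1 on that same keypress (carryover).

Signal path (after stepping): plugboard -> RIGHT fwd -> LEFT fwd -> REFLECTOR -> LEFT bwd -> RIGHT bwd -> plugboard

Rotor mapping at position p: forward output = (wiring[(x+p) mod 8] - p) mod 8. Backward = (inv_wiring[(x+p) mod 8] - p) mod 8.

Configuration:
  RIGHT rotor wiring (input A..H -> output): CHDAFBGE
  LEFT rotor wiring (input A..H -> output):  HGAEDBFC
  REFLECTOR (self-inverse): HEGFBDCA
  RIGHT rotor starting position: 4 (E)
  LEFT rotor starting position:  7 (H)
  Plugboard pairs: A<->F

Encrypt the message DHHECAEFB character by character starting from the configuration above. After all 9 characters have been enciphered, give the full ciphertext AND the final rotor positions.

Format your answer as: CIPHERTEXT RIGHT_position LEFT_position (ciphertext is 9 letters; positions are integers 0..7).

Char 1 ('D'): step: R->5, L=7; D->plug->D->R->F->L->E->refl->B->L'->D->R'->G->plug->G
Char 2 ('H'): step: R->6, L=7; H->plug->H->R->D->L->B->refl->E->L'->F->R'->E->plug->E
Char 3 ('H'): step: R->7, L=7; H->plug->H->R->H->L->G->refl->C->L'->G->R'->F->plug->A
Char 4 ('E'): step: R->0, L->0 (L advanced); E->plug->E->R->F->L->B->refl->E->L'->D->R'->C->plug->C
Char 5 ('C'): step: R->1, L=0; C->plug->C->R->H->L->C->refl->G->L'->B->R'->H->plug->H
Char 6 ('A'): step: R->2, L=0; A->plug->F->R->C->L->A->refl->H->L'->A->R'->G->plug->G
Char 7 ('E'): step: R->3, L=0; E->plug->E->R->B->L->G->refl->C->L'->H->R'->F->plug->A
Char 8 ('F'): step: R->4, L=0; F->plug->A->R->B->L->G->refl->C->L'->H->R'->G->plug->G
Char 9 ('B'): step: R->5, L=0; B->plug->B->R->B->L->G->refl->C->L'->H->R'->C->plug->C
Final: ciphertext=GEACHGAGC, RIGHT=5, LEFT=0

Answer: GEACHGAGC 5 0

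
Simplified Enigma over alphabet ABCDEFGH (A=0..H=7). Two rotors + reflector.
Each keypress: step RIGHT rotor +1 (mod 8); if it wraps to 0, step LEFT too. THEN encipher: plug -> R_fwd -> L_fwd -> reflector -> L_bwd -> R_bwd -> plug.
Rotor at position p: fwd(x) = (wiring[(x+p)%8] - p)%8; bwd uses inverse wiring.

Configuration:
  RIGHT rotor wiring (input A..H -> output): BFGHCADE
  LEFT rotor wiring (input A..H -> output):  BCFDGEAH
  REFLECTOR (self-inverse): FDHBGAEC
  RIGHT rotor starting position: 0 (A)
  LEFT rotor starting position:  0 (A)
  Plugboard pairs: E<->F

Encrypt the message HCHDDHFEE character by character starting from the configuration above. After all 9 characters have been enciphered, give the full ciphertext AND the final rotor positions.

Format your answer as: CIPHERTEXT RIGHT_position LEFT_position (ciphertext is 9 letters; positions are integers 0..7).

Answer: GHDHHBEHB 1 1

Derivation:
Char 1 ('H'): step: R->1, L=0; H->plug->H->R->A->L->B->refl->D->L'->D->R'->G->plug->G
Char 2 ('C'): step: R->2, L=0; C->plug->C->R->A->L->B->refl->D->L'->D->R'->H->plug->H
Char 3 ('H'): step: R->3, L=0; H->plug->H->R->D->L->D->refl->B->L'->A->R'->D->plug->D
Char 4 ('D'): step: R->4, L=0; D->plug->D->R->A->L->B->refl->D->L'->D->R'->H->plug->H
Char 5 ('D'): step: R->5, L=0; D->plug->D->R->E->L->G->refl->E->L'->F->R'->H->plug->H
Char 6 ('H'): step: R->6, L=0; H->plug->H->R->C->L->F->refl->A->L'->G->R'->B->plug->B
Char 7 ('F'): step: R->7, L=0; F->plug->E->R->A->L->B->refl->D->L'->D->R'->F->plug->E
Char 8 ('E'): step: R->0, L->1 (L advanced); E->plug->F->R->A->L->B->refl->D->L'->E->R'->H->plug->H
Char 9 ('E'): step: R->1, L=1; E->plug->F->R->C->L->C->refl->H->L'->F->R'->B->plug->B
Final: ciphertext=GHDHHBEHB, RIGHT=1, LEFT=1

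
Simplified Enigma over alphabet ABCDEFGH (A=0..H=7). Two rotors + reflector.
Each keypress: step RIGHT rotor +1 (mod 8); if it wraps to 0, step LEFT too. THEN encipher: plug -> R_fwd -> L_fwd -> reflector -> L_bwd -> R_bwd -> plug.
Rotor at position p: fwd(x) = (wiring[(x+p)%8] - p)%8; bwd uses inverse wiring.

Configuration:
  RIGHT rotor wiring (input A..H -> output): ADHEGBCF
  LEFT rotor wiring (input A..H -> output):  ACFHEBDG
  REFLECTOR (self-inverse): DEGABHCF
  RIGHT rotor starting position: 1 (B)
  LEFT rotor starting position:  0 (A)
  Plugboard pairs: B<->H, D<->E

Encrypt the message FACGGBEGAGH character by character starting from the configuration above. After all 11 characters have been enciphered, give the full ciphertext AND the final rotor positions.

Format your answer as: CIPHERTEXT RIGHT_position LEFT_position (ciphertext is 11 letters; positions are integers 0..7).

Char 1 ('F'): step: R->2, L=0; F->plug->F->R->D->L->H->refl->F->L'->C->R'->B->plug->H
Char 2 ('A'): step: R->3, L=0; A->plug->A->R->B->L->C->refl->G->L'->H->R'->D->plug->E
Char 3 ('C'): step: R->4, L=0; C->plug->C->R->G->L->D->refl->A->L'->A->R'->H->plug->B
Char 4 ('G'): step: R->5, L=0; G->plug->G->R->H->L->G->refl->C->L'->B->R'->H->plug->B
Char 5 ('G'): step: R->6, L=0; G->plug->G->R->A->L->A->refl->D->L'->G->R'->F->plug->F
Char 6 ('B'): step: R->7, L=0; B->plug->H->R->D->L->H->refl->F->L'->C->R'->G->plug->G
Char 7 ('E'): step: R->0, L->1 (L advanced); E->plug->D->R->E->L->A->refl->D->L'->D->R'->B->plug->H
Char 8 ('G'): step: R->1, L=1; G->plug->G->R->E->L->A->refl->D->L'->D->R'->C->plug->C
Char 9 ('A'): step: R->2, L=1; A->plug->A->R->F->L->C->refl->G->L'->C->R'->B->plug->H
Char 10 ('G'): step: R->3, L=1; G->plug->G->R->A->L->B->refl->E->L'->B->R'->A->plug->A
Char 11 ('H'): step: R->4, L=1; H->plug->B->R->F->L->C->refl->G->L'->C->R'->A->plug->A
Final: ciphertext=HEBBFGHCHAA, RIGHT=4, LEFT=1

Answer: HEBBFGHCHAA 4 1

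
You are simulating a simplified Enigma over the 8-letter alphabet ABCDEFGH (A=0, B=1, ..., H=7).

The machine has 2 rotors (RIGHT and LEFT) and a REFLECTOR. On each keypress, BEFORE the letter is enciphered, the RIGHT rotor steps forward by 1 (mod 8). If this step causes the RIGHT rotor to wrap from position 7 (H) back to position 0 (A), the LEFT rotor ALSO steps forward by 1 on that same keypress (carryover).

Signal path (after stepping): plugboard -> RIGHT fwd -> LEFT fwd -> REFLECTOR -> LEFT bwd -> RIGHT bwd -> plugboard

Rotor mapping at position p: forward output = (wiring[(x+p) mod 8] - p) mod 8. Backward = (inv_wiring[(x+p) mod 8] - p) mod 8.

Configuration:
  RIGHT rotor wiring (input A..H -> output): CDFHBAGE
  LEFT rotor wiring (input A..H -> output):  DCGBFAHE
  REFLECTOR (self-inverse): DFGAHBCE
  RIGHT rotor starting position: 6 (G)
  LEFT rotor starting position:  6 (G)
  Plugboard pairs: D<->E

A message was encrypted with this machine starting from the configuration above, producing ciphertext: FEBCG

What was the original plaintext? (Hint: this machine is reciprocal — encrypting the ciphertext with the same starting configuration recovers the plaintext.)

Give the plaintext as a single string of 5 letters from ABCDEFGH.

Char 1 ('F'): step: R->7, L=6; F->plug->F->R->C->L->F->refl->B->L'->A->R'->E->plug->D
Char 2 ('E'): step: R->0, L->7 (L advanced); E->plug->D->R->H->L->A->refl->D->L'->C->R'->A->plug->A
Char 3 ('B'): step: R->1, L=7; B->plug->B->R->E->L->C->refl->G->L'->F->R'->F->plug->F
Char 4 ('C'): step: R->2, L=7; C->plug->C->R->H->L->A->refl->D->L'->C->R'->F->plug->F
Char 5 ('G'): step: R->3, L=7; G->plug->G->R->A->L->F->refl->B->L'->G->R'->B->plug->B

Answer: DAFFB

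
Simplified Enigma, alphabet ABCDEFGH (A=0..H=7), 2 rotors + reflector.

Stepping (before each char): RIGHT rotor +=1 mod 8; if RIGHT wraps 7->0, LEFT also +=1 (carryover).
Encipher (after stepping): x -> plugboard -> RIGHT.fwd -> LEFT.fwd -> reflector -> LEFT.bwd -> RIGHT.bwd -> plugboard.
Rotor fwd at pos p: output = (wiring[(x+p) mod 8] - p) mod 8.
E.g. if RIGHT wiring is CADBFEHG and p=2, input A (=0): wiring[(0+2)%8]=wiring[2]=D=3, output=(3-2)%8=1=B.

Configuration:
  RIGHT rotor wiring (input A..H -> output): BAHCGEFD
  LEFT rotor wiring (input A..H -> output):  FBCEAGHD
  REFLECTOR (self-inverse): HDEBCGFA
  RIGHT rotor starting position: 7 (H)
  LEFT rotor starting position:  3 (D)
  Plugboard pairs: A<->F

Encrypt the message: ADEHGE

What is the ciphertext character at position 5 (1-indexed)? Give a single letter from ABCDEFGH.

Char 1 ('A'): step: R->0, L->4 (L advanced); A->plug->F->R->E->L->B->refl->D->L'->C->R'->D->plug->D
Char 2 ('D'): step: R->1, L=4; D->plug->D->R->F->L->F->refl->G->L'->G->R'->B->plug->B
Char 3 ('E'): step: R->2, L=4; E->plug->E->R->D->L->H->refl->A->L'->H->R'->G->plug->G
Char 4 ('H'): step: R->3, L=4; H->plug->H->R->E->L->B->refl->D->L'->C->R'->D->plug->D
Char 5 ('G'): step: R->4, L=4; G->plug->G->R->D->L->H->refl->A->L'->H->R'->D->plug->D

D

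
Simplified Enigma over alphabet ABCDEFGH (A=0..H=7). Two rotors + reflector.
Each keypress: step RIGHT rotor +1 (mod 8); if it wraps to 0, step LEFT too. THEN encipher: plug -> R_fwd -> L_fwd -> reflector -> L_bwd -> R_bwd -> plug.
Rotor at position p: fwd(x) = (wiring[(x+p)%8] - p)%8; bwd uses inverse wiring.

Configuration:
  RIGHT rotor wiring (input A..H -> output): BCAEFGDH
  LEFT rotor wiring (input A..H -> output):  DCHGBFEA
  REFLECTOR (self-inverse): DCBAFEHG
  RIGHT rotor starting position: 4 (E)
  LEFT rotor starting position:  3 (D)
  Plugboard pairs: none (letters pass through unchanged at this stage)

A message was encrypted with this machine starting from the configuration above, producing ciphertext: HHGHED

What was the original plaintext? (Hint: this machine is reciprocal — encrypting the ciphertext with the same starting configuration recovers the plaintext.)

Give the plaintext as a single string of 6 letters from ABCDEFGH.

Char 1 ('H'): step: R->5, L=3; H->plug->H->R->A->L->D->refl->A->L'->F->R'->E->plug->E
Char 2 ('H'): step: R->6, L=3; H->plug->H->R->A->L->D->refl->A->L'->F->R'->A->plug->A
Char 3 ('G'): step: R->7, L=3; G->plug->G->R->H->L->E->refl->F->L'->E->R'->H->plug->H
Char 4 ('H'): step: R->0, L->4 (L advanced); H->plug->H->R->H->L->C->refl->B->L'->B->R'->A->plug->A
Char 5 ('E'): step: R->1, L=4; E->plug->E->R->F->L->G->refl->H->L'->E->R'->D->plug->D
Char 6 ('D'): step: R->2, L=4; D->plug->D->R->E->L->H->refl->G->L'->F->R'->F->plug->F

Answer: EAHADF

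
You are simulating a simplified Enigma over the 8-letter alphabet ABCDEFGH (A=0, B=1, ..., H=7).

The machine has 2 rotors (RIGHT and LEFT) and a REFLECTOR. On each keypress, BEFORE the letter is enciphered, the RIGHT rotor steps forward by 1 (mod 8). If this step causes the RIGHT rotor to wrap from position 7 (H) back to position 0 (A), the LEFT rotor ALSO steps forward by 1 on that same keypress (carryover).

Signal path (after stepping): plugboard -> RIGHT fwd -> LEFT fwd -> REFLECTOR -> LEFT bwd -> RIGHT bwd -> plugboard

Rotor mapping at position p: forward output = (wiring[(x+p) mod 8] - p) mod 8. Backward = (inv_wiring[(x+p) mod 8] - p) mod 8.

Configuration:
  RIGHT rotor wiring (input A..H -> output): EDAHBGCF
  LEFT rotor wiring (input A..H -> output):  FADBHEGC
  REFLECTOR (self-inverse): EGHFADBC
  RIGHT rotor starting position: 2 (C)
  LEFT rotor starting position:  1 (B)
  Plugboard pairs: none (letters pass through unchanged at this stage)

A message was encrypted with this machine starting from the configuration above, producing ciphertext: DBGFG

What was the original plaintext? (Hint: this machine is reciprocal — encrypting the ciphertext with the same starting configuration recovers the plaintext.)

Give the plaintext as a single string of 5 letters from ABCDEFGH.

Char 1 ('D'): step: R->3, L=1; D->plug->D->R->H->L->E->refl->A->L'->C->R'->E->plug->E
Char 2 ('B'): step: R->4, L=1; B->plug->B->R->C->L->A->refl->E->L'->H->R'->F->plug->F
Char 3 ('G'): step: R->5, L=1; G->plug->G->R->C->L->A->refl->E->L'->H->R'->D->plug->D
Char 4 ('F'): step: R->6, L=1; F->plug->F->R->B->L->C->refl->H->L'->A->R'->H->plug->H
Char 5 ('G'): step: R->7, L=1; G->plug->G->R->H->L->E->refl->A->L'->C->R'->F->plug->F

Answer: EFDHF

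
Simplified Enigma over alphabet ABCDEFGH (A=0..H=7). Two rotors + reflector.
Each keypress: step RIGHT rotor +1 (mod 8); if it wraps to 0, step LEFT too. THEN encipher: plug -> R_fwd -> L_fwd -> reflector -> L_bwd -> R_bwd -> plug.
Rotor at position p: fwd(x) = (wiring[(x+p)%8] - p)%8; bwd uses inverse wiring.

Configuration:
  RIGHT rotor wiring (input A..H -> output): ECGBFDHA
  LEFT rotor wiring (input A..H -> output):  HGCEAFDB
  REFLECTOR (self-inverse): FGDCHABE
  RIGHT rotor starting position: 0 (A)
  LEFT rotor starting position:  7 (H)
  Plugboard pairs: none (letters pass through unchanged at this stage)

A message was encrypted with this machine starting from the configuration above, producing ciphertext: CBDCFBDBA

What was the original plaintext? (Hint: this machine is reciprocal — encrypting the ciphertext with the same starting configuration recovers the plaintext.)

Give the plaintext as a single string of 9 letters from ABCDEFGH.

Char 1 ('C'): step: R->1, L=7; C->plug->C->R->A->L->C->refl->D->L'->D->R'->H->plug->H
Char 2 ('B'): step: R->2, L=7; B->plug->B->R->H->L->E->refl->H->L'->C->R'->G->plug->G
Char 3 ('D'): step: R->3, L=7; D->plug->D->R->E->L->F->refl->A->L'->B->R'->F->plug->F
Char 4 ('C'): step: R->4, L=7; C->plug->C->R->D->L->D->refl->C->L'->A->R'->E->plug->E
Char 5 ('F'): step: R->5, L=7; F->plug->F->R->B->L->A->refl->F->L'->E->R'->G->plug->G
Char 6 ('B'): step: R->6, L=7; B->plug->B->R->C->L->H->refl->E->L'->H->R'->G->plug->G
Char 7 ('D'): step: R->7, L=7; D->plug->D->R->H->L->E->refl->H->L'->C->R'->E->plug->E
Char 8 ('B'): step: R->0, L->0 (L advanced); B->plug->B->R->C->L->C->refl->D->L'->G->R'->C->plug->C
Char 9 ('A'): step: R->1, L=0; A->plug->A->R->B->L->G->refl->B->L'->H->R'->G->plug->G

Answer: HGFEGGECG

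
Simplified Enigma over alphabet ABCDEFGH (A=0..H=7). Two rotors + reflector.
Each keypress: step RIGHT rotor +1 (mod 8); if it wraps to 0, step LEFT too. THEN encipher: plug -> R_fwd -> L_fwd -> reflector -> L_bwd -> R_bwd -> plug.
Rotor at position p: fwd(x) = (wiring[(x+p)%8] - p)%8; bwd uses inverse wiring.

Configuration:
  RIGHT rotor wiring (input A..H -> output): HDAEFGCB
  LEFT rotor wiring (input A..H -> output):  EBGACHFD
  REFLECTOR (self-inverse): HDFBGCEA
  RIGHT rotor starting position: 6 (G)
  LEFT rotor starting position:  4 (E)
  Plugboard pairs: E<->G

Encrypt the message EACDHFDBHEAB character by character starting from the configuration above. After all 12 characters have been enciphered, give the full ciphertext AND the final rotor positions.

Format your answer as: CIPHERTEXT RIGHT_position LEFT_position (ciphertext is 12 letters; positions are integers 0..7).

Char 1 ('E'): step: R->7, L=4; E->plug->G->R->H->L->E->refl->G->L'->A->R'->B->plug->B
Char 2 ('A'): step: R->0, L->5 (L advanced); A->plug->A->R->H->L->F->refl->C->L'->A->R'->C->plug->C
Char 3 ('C'): step: R->1, L=5; C->plug->C->R->D->L->H->refl->A->L'->B->R'->F->plug->F
Char 4 ('D'): step: R->2, L=5; D->plug->D->R->E->L->E->refl->G->L'->C->R'->B->plug->B
Char 5 ('H'): step: R->3, L=5; H->plug->H->R->F->L->B->refl->D->L'->G->R'->E->plug->G
Char 6 ('F'): step: R->4, L=5; F->plug->F->R->H->L->F->refl->C->L'->A->R'->H->plug->H
Char 7 ('D'): step: R->5, L=5; D->plug->D->R->C->L->G->refl->E->L'->E->R'->C->plug->C
Char 8 ('B'): step: R->6, L=5; B->plug->B->R->D->L->H->refl->A->L'->B->R'->C->plug->C
Char 9 ('H'): step: R->7, L=5; H->plug->H->R->D->L->H->refl->A->L'->B->R'->D->plug->D
Char 10 ('E'): step: R->0, L->6 (L advanced); E->plug->G->R->C->L->G->refl->E->L'->G->R'->F->plug->F
Char 11 ('A'): step: R->1, L=6; A->plug->A->R->C->L->G->refl->E->L'->G->R'->H->plug->H
Char 12 ('B'): step: R->2, L=6; B->plug->B->R->C->L->G->refl->E->L'->G->R'->A->plug->A
Final: ciphertext=BCFBGHCCDFHA, RIGHT=2, LEFT=6

Answer: BCFBGHCCDFHA 2 6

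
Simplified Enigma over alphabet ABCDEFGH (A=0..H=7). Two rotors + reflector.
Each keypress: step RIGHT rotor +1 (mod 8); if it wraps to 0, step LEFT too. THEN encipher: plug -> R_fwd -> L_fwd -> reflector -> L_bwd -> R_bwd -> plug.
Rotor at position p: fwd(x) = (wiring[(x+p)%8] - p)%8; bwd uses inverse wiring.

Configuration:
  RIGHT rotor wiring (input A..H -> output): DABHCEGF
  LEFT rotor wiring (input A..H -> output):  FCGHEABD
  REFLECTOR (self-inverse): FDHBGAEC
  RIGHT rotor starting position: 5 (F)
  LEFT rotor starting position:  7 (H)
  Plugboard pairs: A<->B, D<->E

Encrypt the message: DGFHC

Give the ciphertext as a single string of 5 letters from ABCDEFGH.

Char 1 ('D'): step: R->6, L=7; D->plug->E->R->D->L->H->refl->C->L'->H->R'->B->plug->A
Char 2 ('G'): step: R->7, L=7; G->plug->G->R->F->L->F->refl->A->L'->E->R'->B->plug->A
Char 3 ('F'): step: R->0, L->0 (L advanced); F->plug->F->R->E->L->E->refl->G->L'->C->R'->E->plug->D
Char 4 ('H'): step: R->1, L=0; H->plug->H->R->C->L->G->refl->E->L'->E->R'->G->plug->G
Char 5 ('C'): step: R->2, L=0; C->plug->C->R->A->L->F->refl->A->L'->F->R'->B->plug->A

Answer: AADGA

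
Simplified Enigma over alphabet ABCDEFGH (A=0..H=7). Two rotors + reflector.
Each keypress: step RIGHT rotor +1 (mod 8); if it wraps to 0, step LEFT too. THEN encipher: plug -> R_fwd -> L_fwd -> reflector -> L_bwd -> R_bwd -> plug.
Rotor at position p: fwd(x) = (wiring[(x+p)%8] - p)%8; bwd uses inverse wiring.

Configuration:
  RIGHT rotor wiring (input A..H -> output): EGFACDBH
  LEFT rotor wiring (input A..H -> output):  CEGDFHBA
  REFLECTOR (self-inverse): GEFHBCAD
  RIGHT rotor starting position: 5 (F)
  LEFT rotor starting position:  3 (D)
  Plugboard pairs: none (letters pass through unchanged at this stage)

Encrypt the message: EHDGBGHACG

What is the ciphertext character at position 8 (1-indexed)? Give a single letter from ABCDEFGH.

Char 1 ('E'): step: R->6, L=3; E->plug->E->R->H->L->D->refl->H->L'->F->R'->H->plug->H
Char 2 ('H'): step: R->7, L=3; H->plug->H->R->C->L->E->refl->B->L'->G->R'->D->plug->D
Char 3 ('D'): step: R->0, L->4 (L advanced); D->plug->D->R->A->L->B->refl->E->L'->D->R'->F->plug->F
Char 4 ('G'): step: R->1, L=4; G->plug->G->R->G->L->C->refl->F->L'->C->R'->E->plug->E
Char 5 ('B'): step: R->2, L=4; B->plug->B->R->G->L->C->refl->F->L'->C->R'->G->plug->G
Char 6 ('G'): step: R->3, L=4; G->plug->G->R->D->L->E->refl->B->L'->A->R'->C->plug->C
Char 7 ('H'): step: R->4, L=4; H->plug->H->R->E->L->G->refl->A->L'->F->R'->C->plug->C
Char 8 ('A'): step: R->5, L=4; A->plug->A->R->G->L->C->refl->F->L'->C->R'->C->plug->C

C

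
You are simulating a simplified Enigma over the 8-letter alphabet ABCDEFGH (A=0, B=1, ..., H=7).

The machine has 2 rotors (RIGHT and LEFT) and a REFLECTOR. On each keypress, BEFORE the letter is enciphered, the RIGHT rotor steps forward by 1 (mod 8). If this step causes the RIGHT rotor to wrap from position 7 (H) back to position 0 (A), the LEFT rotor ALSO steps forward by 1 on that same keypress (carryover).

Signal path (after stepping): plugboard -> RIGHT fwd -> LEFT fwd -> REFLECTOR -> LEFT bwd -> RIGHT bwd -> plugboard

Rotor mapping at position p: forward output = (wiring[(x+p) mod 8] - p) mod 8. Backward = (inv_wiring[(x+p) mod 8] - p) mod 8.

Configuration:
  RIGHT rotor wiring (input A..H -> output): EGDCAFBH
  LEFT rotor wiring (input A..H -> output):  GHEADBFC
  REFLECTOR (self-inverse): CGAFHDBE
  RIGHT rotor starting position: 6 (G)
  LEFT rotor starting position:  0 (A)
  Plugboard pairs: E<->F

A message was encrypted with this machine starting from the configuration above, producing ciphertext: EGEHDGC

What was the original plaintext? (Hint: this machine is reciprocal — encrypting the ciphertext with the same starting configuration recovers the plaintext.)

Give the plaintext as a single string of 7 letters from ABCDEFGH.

Char 1 ('E'): step: R->7, L=0; E->plug->F->R->B->L->H->refl->E->L'->C->R'->H->plug->H
Char 2 ('G'): step: R->0, L->1 (L advanced); G->plug->G->R->B->L->D->refl->F->L'->H->R'->H->plug->H
Char 3 ('E'): step: R->1, L=1; E->plug->F->R->A->L->G->refl->B->L'->G->R'->G->plug->G
Char 4 ('H'): step: R->2, L=1; H->plug->H->R->E->L->A->refl->C->L'->D->R'->D->plug->D
Char 5 ('D'): step: R->3, L=1; D->plug->D->R->G->L->B->refl->G->L'->A->R'->H->plug->H
Char 6 ('G'): step: R->4, L=1; G->plug->G->R->H->L->F->refl->D->L'->B->R'->B->plug->B
Char 7 ('C'): step: R->5, L=1; C->plug->C->R->C->L->H->refl->E->L'->F->R'->G->plug->G

Answer: HHGDHBG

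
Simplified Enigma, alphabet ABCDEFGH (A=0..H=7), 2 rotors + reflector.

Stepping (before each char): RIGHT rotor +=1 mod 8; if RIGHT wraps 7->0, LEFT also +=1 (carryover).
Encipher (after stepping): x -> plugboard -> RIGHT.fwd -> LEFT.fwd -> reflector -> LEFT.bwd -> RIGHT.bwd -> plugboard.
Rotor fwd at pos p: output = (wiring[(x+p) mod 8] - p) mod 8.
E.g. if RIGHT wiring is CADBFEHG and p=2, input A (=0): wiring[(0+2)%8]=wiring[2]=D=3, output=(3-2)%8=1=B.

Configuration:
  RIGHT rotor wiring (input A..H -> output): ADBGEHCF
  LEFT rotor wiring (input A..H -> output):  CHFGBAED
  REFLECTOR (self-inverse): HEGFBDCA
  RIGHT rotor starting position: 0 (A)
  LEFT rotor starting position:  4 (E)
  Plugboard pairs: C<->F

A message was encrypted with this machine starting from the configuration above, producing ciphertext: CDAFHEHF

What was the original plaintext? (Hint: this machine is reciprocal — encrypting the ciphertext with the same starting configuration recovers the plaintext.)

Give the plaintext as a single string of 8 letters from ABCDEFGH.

Answer: EEEDCFDH

Derivation:
Char 1 ('C'): step: R->1, L=4; C->plug->F->R->B->L->E->refl->B->L'->G->R'->E->plug->E
Char 2 ('D'): step: R->2, L=4; D->plug->D->R->F->L->D->refl->F->L'->A->R'->E->plug->E
Char 3 ('A'): step: R->3, L=4; A->plug->A->R->D->L->H->refl->A->L'->C->R'->E->plug->E
Char 4 ('F'): step: R->4, L=4; F->plug->C->R->G->L->B->refl->E->L'->B->R'->D->plug->D
Char 5 ('H'): step: R->5, L=4; H->plug->H->R->H->L->C->refl->G->L'->E->R'->F->plug->C
Char 6 ('E'): step: R->6, L=4; E->plug->E->R->D->L->H->refl->A->L'->C->R'->C->plug->F
Char 7 ('H'): step: R->7, L=4; H->plug->H->R->D->L->H->refl->A->L'->C->R'->D->plug->D
Char 8 ('F'): step: R->0, L->5 (L advanced); F->plug->C->R->B->L->H->refl->A->L'->F->R'->H->plug->H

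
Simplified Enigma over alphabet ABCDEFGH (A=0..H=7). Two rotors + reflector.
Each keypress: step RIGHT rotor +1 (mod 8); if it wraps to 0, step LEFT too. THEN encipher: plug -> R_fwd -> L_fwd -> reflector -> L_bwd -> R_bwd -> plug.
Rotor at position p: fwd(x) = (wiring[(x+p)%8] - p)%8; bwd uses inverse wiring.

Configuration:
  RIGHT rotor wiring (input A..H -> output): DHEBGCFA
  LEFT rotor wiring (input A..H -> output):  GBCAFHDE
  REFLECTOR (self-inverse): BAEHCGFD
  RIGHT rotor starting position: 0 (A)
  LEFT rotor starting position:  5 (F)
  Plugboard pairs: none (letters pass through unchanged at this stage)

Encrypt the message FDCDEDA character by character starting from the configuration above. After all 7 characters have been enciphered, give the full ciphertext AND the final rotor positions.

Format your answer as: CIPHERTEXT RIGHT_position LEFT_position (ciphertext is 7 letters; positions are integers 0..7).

Answer: CCBGDCD 7 5

Derivation:
Char 1 ('F'): step: R->1, L=5; F->plug->F->R->E->L->E->refl->C->L'->A->R'->C->plug->C
Char 2 ('D'): step: R->2, L=5; D->plug->D->R->A->L->C->refl->E->L'->E->R'->C->plug->C
Char 3 ('C'): step: R->3, L=5; C->plug->C->R->H->L->A->refl->B->L'->D->R'->B->plug->B
Char 4 ('D'): step: R->4, L=5; D->plug->D->R->E->L->E->refl->C->L'->A->R'->G->plug->G
Char 5 ('E'): step: R->5, L=5; E->plug->E->R->C->L->H->refl->D->L'->G->R'->D->plug->D
Char 6 ('D'): step: R->6, L=5; D->plug->D->R->B->L->G->refl->F->L'->F->R'->C->plug->C
Char 7 ('A'): step: R->7, L=5; A->plug->A->R->B->L->G->refl->F->L'->F->R'->D->plug->D
Final: ciphertext=CCBGDCD, RIGHT=7, LEFT=5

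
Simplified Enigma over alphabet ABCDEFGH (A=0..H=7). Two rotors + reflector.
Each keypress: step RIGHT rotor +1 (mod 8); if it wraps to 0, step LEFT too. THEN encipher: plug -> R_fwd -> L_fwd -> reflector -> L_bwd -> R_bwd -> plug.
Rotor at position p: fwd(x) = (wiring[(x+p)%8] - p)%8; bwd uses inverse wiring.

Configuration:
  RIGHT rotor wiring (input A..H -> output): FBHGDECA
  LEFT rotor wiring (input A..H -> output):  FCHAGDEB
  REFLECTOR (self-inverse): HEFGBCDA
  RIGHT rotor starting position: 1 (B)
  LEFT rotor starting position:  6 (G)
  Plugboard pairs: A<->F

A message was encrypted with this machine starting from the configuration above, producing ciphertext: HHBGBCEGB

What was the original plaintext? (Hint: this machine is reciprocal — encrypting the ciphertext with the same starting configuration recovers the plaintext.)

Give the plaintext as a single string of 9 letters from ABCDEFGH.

Char 1 ('H'): step: R->2, L=6; H->plug->H->R->H->L->F->refl->C->L'->F->R'->A->plug->F
Char 2 ('H'): step: R->3, L=6; H->plug->H->R->E->L->B->refl->E->L'->D->R'->A->plug->F
Char 3 ('B'): step: R->4, L=6; B->plug->B->R->A->L->G->refl->D->L'->B->R'->E->plug->E
Char 4 ('G'): step: R->5, L=6; G->plug->G->R->B->L->D->refl->G->L'->A->R'->D->plug->D
Char 5 ('B'): step: R->6, L=6; B->plug->B->R->C->L->H->refl->A->L'->G->R'->H->plug->H
Char 6 ('C'): step: R->7, L=6; C->plug->C->R->C->L->H->refl->A->L'->G->R'->B->plug->B
Char 7 ('E'): step: R->0, L->7 (L advanced); E->plug->E->R->D->L->A->refl->H->L'->F->R'->A->plug->F
Char 8 ('G'): step: R->1, L=7; G->plug->G->R->H->L->F->refl->C->L'->A->R'->A->plug->F
Char 9 ('B'): step: R->2, L=7; B->plug->B->R->E->L->B->refl->E->L'->G->R'->F->plug->A

Answer: FFEDHBFFA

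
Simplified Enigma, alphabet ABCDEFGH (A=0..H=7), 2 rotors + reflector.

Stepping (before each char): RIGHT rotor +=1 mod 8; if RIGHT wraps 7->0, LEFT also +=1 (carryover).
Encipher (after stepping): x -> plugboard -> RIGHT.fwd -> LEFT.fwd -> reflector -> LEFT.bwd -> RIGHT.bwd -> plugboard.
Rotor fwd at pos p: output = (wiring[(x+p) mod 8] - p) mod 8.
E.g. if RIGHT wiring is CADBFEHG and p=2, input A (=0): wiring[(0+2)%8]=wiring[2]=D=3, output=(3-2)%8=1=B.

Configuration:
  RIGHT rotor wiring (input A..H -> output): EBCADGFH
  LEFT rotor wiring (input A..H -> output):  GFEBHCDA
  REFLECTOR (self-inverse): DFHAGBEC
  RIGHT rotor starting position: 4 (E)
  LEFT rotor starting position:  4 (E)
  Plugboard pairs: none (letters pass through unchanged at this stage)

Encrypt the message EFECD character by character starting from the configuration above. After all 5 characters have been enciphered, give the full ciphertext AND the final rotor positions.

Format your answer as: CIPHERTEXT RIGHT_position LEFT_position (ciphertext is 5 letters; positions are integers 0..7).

Char 1 ('E'): step: R->5, L=4; E->plug->E->R->E->L->C->refl->H->L'->C->R'->C->plug->C
Char 2 ('F'): step: R->6, L=4; F->plug->F->R->C->L->H->refl->C->L'->E->R'->E->plug->E
Char 3 ('E'): step: R->7, L=4; E->plug->E->R->B->L->G->refl->E->L'->D->R'->D->plug->D
Char 4 ('C'): step: R->0, L->5 (L advanced); C->plug->C->R->C->L->D->refl->A->L'->E->R'->A->plug->A
Char 5 ('D'): step: R->1, L=5; D->plug->D->R->C->L->D->refl->A->L'->E->R'->F->plug->F
Final: ciphertext=CEDAF, RIGHT=1, LEFT=5

Answer: CEDAF 1 5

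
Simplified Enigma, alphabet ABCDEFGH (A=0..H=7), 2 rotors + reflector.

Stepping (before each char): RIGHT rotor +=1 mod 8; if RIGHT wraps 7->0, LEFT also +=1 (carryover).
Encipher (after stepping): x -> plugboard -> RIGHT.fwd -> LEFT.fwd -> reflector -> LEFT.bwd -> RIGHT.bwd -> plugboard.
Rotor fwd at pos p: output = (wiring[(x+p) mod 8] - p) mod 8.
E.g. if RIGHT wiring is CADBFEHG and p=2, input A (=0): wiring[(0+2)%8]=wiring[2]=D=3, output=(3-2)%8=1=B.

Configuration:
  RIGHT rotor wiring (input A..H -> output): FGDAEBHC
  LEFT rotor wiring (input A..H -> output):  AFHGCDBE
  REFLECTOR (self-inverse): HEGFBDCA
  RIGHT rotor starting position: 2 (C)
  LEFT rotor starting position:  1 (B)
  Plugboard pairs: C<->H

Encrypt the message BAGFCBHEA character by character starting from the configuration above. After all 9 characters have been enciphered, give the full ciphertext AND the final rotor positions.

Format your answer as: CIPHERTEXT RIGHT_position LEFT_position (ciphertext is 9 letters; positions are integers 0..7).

Char 1 ('B'): step: R->3, L=1; B->plug->B->R->B->L->G->refl->C->L'->E->R'->D->plug->D
Char 2 ('A'): step: R->4, L=1; A->plug->A->R->A->L->E->refl->B->L'->D->R'->C->plug->H
Char 3 ('G'): step: R->5, L=1; G->plug->G->R->D->L->B->refl->E->L'->A->R'->D->plug->D
Char 4 ('F'): step: R->6, L=1; F->plug->F->R->C->L->F->refl->D->L'->G->R'->G->plug->G
Char 5 ('C'): step: R->7, L=1; C->plug->H->R->A->L->E->refl->B->L'->D->R'->A->plug->A
Char 6 ('B'): step: R->0, L->2 (L advanced); B->plug->B->R->G->L->G->refl->C->L'->F->R'->A->plug->A
Char 7 ('H'): step: R->1, L=2; H->plug->C->R->H->L->D->refl->F->L'->A->R'->E->plug->E
Char 8 ('E'): step: R->2, L=2; E->plug->E->R->F->L->C->refl->G->L'->G->R'->B->plug->B
Char 9 ('A'): step: R->3, L=2; A->plug->A->R->F->L->C->refl->G->L'->G->R'->C->plug->H
Final: ciphertext=DHDGAAEBH, RIGHT=3, LEFT=2

Answer: DHDGAAEBH 3 2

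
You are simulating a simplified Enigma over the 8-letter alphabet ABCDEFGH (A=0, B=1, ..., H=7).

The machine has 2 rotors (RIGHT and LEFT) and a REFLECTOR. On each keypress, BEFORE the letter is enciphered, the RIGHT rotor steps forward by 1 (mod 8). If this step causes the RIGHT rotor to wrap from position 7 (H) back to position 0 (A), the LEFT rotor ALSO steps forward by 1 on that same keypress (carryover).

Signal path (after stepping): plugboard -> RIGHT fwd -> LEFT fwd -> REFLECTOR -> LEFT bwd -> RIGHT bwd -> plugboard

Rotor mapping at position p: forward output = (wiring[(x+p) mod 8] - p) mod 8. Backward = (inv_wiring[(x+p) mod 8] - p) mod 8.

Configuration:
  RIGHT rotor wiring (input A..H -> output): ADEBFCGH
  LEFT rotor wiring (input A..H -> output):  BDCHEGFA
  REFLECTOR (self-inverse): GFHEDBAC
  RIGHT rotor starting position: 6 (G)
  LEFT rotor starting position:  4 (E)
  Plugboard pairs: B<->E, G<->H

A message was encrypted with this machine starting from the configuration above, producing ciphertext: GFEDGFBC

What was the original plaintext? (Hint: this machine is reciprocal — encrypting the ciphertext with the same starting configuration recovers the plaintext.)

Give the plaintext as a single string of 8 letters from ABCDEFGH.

Answer: HEAFBEFF

Derivation:
Char 1 ('G'): step: R->7, L=4; G->plug->H->R->H->L->D->refl->E->L'->D->R'->G->plug->H
Char 2 ('F'): step: R->0, L->5 (L advanced); F->plug->F->R->C->L->D->refl->E->L'->D->R'->B->plug->E
Char 3 ('E'): step: R->1, L=5; E->plug->B->R->D->L->E->refl->D->L'->C->R'->A->plug->A
Char 4 ('D'): step: R->2, L=5; D->plug->D->R->A->L->B->refl->F->L'->F->R'->F->plug->F
Char 5 ('G'): step: R->3, L=5; G->plug->H->R->B->L->A->refl->G->L'->E->R'->E->plug->B
Char 6 ('F'): step: R->4, L=5; F->plug->F->R->H->L->H->refl->C->L'->G->R'->B->plug->E
Char 7 ('B'): step: R->5, L=5; B->plug->E->R->G->L->C->refl->H->L'->H->R'->F->plug->F
Char 8 ('C'): step: R->6, L=5; C->plug->C->R->C->L->D->refl->E->L'->D->R'->F->plug->F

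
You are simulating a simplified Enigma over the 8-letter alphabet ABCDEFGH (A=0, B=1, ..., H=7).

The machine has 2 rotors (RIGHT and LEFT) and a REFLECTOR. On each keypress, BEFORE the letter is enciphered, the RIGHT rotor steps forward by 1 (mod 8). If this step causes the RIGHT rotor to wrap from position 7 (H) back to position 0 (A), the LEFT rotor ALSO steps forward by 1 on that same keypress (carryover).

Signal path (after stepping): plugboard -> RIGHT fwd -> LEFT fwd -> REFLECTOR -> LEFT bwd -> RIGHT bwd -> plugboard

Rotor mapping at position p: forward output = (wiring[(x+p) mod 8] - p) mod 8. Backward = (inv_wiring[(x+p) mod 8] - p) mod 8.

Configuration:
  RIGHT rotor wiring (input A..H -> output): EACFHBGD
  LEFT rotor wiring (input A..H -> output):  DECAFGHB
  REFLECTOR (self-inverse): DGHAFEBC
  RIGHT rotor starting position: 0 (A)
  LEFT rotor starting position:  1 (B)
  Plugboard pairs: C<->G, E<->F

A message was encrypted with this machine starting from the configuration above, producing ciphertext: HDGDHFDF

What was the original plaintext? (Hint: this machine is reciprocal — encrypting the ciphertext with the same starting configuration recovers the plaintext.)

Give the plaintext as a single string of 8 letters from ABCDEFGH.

Answer: GCFGDHAD

Derivation:
Char 1 ('H'): step: R->1, L=1; H->plug->H->R->D->L->E->refl->F->L'->E->R'->C->plug->G
Char 2 ('D'): step: R->2, L=1; D->plug->D->R->H->L->C->refl->H->L'->C->R'->G->plug->C
Char 3 ('G'): step: R->3, L=1; G->plug->C->R->G->L->A->refl->D->L'->A->R'->E->plug->F
Char 4 ('D'): step: R->4, L=1; D->plug->D->R->H->L->C->refl->H->L'->C->R'->C->plug->G
Char 5 ('H'): step: R->5, L=1; H->plug->H->R->C->L->H->refl->C->L'->H->R'->D->plug->D
Char 6 ('F'): step: R->6, L=1; F->plug->E->R->E->L->F->refl->E->L'->D->R'->H->plug->H
Char 7 ('D'): step: R->7, L=1; D->plug->D->R->D->L->E->refl->F->L'->E->R'->A->plug->A
Char 8 ('F'): step: R->0, L->2 (L advanced); F->plug->E->R->H->L->C->refl->H->L'->F->R'->D->plug->D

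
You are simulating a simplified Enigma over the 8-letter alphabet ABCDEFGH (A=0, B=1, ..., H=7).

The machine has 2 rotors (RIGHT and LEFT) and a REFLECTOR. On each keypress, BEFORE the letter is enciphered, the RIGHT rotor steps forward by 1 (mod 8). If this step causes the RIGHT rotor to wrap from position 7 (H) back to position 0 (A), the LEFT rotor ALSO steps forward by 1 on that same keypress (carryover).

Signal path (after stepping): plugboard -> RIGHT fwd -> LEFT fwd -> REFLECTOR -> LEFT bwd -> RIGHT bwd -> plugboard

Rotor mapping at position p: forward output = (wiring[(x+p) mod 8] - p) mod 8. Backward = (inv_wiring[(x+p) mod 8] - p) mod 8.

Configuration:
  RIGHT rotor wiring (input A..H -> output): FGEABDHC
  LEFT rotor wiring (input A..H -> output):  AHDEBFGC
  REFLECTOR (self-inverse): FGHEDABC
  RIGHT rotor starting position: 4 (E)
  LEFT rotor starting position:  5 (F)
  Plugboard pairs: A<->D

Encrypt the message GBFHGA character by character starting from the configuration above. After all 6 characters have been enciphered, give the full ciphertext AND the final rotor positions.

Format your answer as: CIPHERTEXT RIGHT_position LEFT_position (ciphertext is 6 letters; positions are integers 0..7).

Char 1 ('G'): step: R->5, L=5; G->plug->G->R->D->L->D->refl->E->L'->H->R'->F->plug->F
Char 2 ('B'): step: R->6, L=5; B->plug->B->R->E->L->C->refl->H->L'->G->R'->E->plug->E
Char 3 ('F'): step: R->7, L=5; F->plug->F->R->C->L->F->refl->A->L'->A->R'->H->plug->H
Char 4 ('H'): step: R->0, L->6 (L advanced); H->plug->H->R->C->L->C->refl->H->L'->H->R'->G->plug->G
Char 5 ('G'): step: R->1, L=6; G->plug->G->R->B->L->E->refl->D->L'->G->R'->F->plug->F
Char 6 ('A'): step: R->2, L=6; A->plug->D->R->B->L->E->refl->D->L'->G->R'->B->plug->B
Final: ciphertext=FEHGFB, RIGHT=2, LEFT=6

Answer: FEHGFB 2 6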